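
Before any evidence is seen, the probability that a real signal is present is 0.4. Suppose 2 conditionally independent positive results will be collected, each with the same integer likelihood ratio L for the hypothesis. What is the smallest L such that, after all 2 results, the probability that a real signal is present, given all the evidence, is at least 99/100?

Prior odds = 0.4/0.6 = 2/3.
Target odds = 0.99/0.01 = 99.
Need L² ≥ 99 ÷ (2/3) = 148.5.
12² = 144 < 148.5 ≤ 169 = 13², so L = 13.

13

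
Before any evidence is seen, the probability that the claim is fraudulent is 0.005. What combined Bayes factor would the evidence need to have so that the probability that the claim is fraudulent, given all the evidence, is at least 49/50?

Prior odds = 0.005/0.995 = 1/199.
Target odds = 0.98/0.02 = 49.
Required Bayes factor = 49 ÷ (1/199) = 9751.

9751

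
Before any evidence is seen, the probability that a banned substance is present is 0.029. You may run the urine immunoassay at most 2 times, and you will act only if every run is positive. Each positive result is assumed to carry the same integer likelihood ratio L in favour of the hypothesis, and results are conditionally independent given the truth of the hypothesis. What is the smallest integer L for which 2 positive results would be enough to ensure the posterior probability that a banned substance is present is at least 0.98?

Prior odds = 0.029/0.971 = 29/971.
Target odds = 0.98/0.02 = 49.
Need L² ≥ 49 ÷ (29/971) = 47579/29.
40² = 1600 < 47579/29 ≤ 1681 = 41², so L = 41.

41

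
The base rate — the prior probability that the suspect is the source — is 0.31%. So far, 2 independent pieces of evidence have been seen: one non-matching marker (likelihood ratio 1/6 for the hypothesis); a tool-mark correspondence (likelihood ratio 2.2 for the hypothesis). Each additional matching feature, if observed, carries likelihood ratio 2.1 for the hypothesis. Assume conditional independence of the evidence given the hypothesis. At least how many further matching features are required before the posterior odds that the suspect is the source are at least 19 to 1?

Prior odds = 0.0031/0.9969 = 31/9969.
Combined Bayes factor of the evidence already in hand = (1/6) × 2.2 = 11/30.
Odds after that evidence = (31/9969) × 11/30 = 341/299070.
Target odds = 19.
Need 2.1ⁿ ≥ 19 ÷ (341/299070) = 5682330/341.
2.1¹³ ≈15447.2 falls short of 5682330/341 but 2.1¹⁴ ≈32439.2 reaches it, so n = 14.

14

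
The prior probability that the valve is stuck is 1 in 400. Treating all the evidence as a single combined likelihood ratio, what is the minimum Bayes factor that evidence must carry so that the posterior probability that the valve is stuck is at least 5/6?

1995

Prior odds = 0.0025/0.9975 = 1/399.
Target odds = (5/6)/(1/6) = 5.
Required Bayes factor = 5 ÷ (1/399) = 1995.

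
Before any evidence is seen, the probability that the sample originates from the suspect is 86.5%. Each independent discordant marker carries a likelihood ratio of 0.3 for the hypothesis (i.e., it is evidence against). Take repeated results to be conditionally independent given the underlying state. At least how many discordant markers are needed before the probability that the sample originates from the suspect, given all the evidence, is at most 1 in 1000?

Prior odds = 0.865/0.135 = 173/27.
Likelihood ratio per discordant marker = 0.3.
Target odds: 0.001 ÷ 0.999 = 1/999.
Need (173/27) × 0.3ⁿ ≤ 1/999, i.e. 0.3ⁿ ≤ 1/6401.
0.3⁷ = 2187/10000000 is still above 1/6401 but 0.3⁸ = 6561/100000000 is at or below it, so n = 8.

8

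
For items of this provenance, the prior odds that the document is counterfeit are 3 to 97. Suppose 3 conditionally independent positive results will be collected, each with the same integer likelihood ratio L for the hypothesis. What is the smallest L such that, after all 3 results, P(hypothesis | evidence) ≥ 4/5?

Prior odds = 3/97.
Target odds = 0.8/0.2 = 4.
Need L³ ≥ 4 ÷ (3/97) = 388/3.
5³ = 125 < 388/3 ≤ 216 = 6³, so L = 6.

6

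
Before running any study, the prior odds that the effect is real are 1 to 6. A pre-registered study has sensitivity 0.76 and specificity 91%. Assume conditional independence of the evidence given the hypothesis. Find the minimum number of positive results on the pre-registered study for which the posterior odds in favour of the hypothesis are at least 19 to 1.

Prior odds = 1/6.
False-positive rate = 1 − 0.91 = 0.09; likelihood ratio of a positive = 0.76/0.09 = 76/9.
Target odds = 19.
Require (76/9)ⁿ ≥ 19 ÷ (1/6) = 114.
(76/9)² = 5776/81 falls short of 114 but (76/9)³ = 438976/729 reaches it, so n = 3.

3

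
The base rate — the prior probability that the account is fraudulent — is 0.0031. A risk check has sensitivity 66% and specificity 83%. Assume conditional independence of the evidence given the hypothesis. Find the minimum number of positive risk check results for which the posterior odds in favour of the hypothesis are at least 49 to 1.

Prior odds: 0.0031 ÷ 0.9969 = 31/9969.
False-positive rate = 1 − 0.83 = 0.17; likelihood ratio of a positive = 0.66/0.17 = 66/17.
Target odds = 49.
Need (31/9969) × (66/17)ⁿ ≥ 49, i.e. (66/17)ⁿ ≥ 488481/31.
(66/17)⁷ ≈13294.3 falls short of 488481/31 but (66/17)⁸ ≈51613.1 reaches it, so n = 8.

8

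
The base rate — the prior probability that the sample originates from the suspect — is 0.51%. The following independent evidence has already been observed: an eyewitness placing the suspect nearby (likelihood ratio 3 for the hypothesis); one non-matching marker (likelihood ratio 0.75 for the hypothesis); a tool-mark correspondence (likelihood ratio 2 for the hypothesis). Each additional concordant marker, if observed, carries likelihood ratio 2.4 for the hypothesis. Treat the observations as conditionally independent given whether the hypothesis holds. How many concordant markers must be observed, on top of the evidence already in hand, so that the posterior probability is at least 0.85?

Prior odds = 0.0051/0.9949 = 51/9949.
Combined Bayes factor of the evidence already in hand = 3 × 0.75 × 2 = 4.5.
Odds after that evidence = (51/9949) × 4.5 = 459/19898.
Target odds = 0.85/0.15 = 17/3.
Need 2.4ⁿ ≥ 17/3 ÷ (459/19898) = 19898/81.
2.4⁶ = 2985984/15625 falls short of 19898/81 but 2.4⁷ = 35831808/78125 reaches it, so n = 7.

7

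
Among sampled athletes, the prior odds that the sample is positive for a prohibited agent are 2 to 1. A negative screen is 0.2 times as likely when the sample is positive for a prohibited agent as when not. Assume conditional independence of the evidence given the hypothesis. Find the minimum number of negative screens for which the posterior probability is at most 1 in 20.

3

Prior odds = 2.
Likelihood ratio per negative screen = 0.2.
Target posterior odds = 0.05/0.95 = 1/19.
Need 2 × 0.2ⁿ ≤ 1/19, i.e. 0.2ⁿ ≤ 1/38.
0.2² = 0.04 is still above 1/38 but 0.2³ = 0.008 is at or below it, so n = 3.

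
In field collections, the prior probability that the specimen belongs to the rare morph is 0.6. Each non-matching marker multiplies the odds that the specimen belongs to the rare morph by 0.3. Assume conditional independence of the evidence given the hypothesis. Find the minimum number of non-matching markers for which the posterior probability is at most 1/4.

Prior odds: 0.6 ÷ 0.4 = 1.5.
Likelihood ratio per non-matching marker = 0.3.
Target posterior odds = 0.25/0.75 = 1/3.
Require 0.3ⁿ ≤ 1/3 ÷ 1.5 = 2/9.
0.3¹ = 0.3 is still above 2/9 but 0.3² = 0.09 is at or below it, so n = 2.

2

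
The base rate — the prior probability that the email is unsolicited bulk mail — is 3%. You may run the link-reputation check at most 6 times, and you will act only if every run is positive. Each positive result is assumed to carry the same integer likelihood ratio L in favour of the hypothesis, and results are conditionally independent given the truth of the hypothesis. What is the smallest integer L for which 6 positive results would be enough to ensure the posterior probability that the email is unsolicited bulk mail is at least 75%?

Prior odds = 0.03/0.97 = 3/97.
Target odds = 0.75/0.25 = 3.
Need L⁶ ≥ 3 ÷ (3/97) = 97.
2⁶ = 64 < 97 ≤ 729 = 3⁶, so L = 3.

3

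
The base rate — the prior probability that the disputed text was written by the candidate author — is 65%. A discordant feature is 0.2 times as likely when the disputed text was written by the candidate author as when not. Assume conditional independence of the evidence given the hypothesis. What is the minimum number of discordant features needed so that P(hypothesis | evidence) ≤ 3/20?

Prior odds: 0.65 ÷ 0.35 = 13/7.
Likelihood ratio per discordant feature = 0.2.
Target posterior odds = 0.15/0.85 = 3/17.
Require 0.2ⁿ ≤ 3/17 ÷ (13/7) = 21/221.
0.2¹ = 0.2 is still above 21/221 but 0.2² = 0.04 is at or below it, so n = 2.

2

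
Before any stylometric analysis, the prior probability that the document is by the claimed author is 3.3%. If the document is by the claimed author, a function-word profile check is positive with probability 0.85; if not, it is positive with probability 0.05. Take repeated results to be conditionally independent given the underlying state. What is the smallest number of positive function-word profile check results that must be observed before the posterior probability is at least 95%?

3

Prior odds = 0.033/0.967 = 33/967.
Likelihood ratio of a positive = 0.85/0.05 = 17.
Target posterior odds = 0.95/0.05 = 19.
Need (33/967) × 17ⁿ ≥ 19, i.e. 17ⁿ ≥ 18373/33.
17² = 289 falls short of 18373/33 but 17³ = 4913 reaches it, so n = 3.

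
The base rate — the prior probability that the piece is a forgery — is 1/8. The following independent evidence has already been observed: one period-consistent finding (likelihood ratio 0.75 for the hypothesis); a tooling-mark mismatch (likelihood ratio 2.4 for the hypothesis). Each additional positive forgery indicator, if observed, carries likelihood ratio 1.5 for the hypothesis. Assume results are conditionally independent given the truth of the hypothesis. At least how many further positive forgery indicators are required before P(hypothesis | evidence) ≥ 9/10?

9

Prior odds = 0.125/0.875 = 1/7.
Combined Bayes factor of the evidence already in hand = 0.75 × 2.4 = 1.8.
Odds after that evidence = (1/7) × 1.8 = 9/35.
Target odds = 0.9/0.1 = 9.
Need 1.5ⁿ ≥ 9 ÷ (9/35) = 35.
1.5⁸ = 25.62890625 falls short of 35 but 1.5⁹ = 19683/512 reaches it, so n = 9.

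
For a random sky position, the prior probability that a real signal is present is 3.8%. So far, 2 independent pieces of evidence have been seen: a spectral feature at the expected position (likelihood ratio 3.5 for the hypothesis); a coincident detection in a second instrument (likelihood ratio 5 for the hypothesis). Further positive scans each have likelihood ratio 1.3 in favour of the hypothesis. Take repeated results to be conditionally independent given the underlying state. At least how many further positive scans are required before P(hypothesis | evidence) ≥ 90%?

Prior odds = 0.038/0.962 = 19/481.
Combined Bayes factor of the evidence already in hand = 3.5 × 5 = 17.5.
Odds after that evidence = (19/481) × 17.5 = 665/962.
Target odds = 0.9/0.1 = 9.
Need 1.3ⁿ ≥ 9 ÷ (665/962) = 8658/665.
1.3⁹ ≈10.6045 falls short of 8658/665 but 1.3¹⁰ ≈13.7858 reaches it, so n = 10.

10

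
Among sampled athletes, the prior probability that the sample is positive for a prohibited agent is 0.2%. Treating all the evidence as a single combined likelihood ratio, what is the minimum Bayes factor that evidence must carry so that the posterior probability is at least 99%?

49401

Prior odds = 0.002/0.998 = 1/499.
Target odds = 0.99/0.01 = 99.
Required Bayes factor = 99 ÷ (1/499) = 49401.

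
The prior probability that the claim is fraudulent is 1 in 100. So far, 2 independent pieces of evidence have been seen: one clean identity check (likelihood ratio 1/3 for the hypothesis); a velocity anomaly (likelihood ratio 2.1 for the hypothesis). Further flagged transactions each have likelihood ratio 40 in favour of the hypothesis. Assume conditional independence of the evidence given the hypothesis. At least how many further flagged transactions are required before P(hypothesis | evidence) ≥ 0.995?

3

Prior odds = 0.01/0.99 = 1/99.
Combined Bayes factor of the evidence already in hand = (1/3) × 2.1 = 0.7.
Odds after that evidence = (1/99) × 0.7 = 7/990.
Target odds = 0.995/0.005 = 199.
Need 40ⁿ ≥ 199 ÷ (7/990) = 197010/7.
40² = 1600 falls short of 197010/7 but 40³ = 64000 reaches it, so n = 3.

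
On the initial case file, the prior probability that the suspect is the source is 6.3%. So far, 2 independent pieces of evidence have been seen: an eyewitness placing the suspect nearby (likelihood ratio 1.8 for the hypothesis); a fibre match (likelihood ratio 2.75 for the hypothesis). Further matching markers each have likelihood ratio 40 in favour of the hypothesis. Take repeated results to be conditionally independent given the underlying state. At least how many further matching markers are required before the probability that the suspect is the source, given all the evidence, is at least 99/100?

2

Prior odds = 0.063/0.937 = 63/937.
Combined Bayes factor of the evidence already in hand = 1.8 × 2.75 = 4.95.
Odds after that evidence = (63/937) × 4.95 = 6237/18740.
Target odds = 0.99/0.01 = 99.
Need 40ⁿ ≥ 99 ÷ (6237/18740) = 18740/63.
40¹ = 40 falls short of 18740/63 but 40² = 1600 reaches it, so n = 2.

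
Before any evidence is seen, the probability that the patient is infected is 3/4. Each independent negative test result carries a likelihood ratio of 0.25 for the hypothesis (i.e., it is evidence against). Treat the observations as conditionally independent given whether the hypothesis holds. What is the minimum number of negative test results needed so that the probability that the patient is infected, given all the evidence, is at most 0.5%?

5

Prior odds = 0.75/0.25 = 3.
Likelihood ratio per negative test result = 0.25.
Target posterior odds = 0.005/0.995 = 1/199.
Need 3 × 0.25ⁿ ≤ 1/199, i.e. 0.25ⁿ ≤ 1/597.
0.25⁴ = 0.00390625 is still above 1/597 but 0.25⁵ = 1/1024 is at or below it, so n = 5.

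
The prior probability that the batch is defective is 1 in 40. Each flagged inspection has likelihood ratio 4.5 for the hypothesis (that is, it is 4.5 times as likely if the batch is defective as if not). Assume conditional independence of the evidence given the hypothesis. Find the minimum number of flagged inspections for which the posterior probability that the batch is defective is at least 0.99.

6

Prior odds: 0.025 ÷ 0.975 = 1/39.
Likelihood ratio per flagged inspection = 4.5.
Target posterior odds = 0.99/0.01 = 99.
Need (1/39) × 4.5ⁿ ≥ 99, i.e. 4.5ⁿ ≥ 3861.
4.5⁵ = 1845.28125 falls short of 3861 but 4.5⁶ = 8303.765625 reaches it, so n = 6.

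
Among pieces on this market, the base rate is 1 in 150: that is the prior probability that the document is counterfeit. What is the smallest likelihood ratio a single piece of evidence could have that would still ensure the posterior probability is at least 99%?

Prior odds = (1/150)/(149/150) = 1/149.
Target odds = 0.99/0.01 = 99.
Required Bayes factor = 99 ÷ (1/149) = 14751.

14751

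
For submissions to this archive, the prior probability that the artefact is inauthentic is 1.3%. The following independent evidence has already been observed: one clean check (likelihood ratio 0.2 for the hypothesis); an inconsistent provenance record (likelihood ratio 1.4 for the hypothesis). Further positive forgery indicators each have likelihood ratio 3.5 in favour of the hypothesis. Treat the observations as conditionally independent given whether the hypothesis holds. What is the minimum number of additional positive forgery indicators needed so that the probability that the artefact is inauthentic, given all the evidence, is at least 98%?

Prior odds = 0.013/0.987 = 13/987.
Combined Bayes factor of the evidence already in hand = 0.2 × 1.4 = 0.28.
Odds after that evidence = (13/987) × 0.28 = 13/3525.
Target odds = 0.98/0.02 = 49.
Need 3.5ⁿ ≥ 49 ÷ (13/3525) = 172725/13.
3.5⁷ = 823543/128 falls short of 172725/13 but 3.5⁸ = 5764801/256 reaches it, so n = 8.

8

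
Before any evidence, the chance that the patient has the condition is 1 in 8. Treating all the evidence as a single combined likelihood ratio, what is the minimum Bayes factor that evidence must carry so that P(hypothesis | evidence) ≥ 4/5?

Prior odds = 0.125/0.875 = 1/7.
Target odds = 0.8/0.2 = 4.
Required Bayes factor = 4 ÷ (1/7) = 28.

28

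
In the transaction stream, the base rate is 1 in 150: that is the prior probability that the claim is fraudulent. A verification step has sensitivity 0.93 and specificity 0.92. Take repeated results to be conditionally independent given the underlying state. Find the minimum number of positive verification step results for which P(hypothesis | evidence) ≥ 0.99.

4

Prior odds = (1/150)/(149/150) = 1/149.
False-positive rate = 1 − 0.92 = 0.08; likelihood ratio of a positive = 0.93/0.08 = 11.625.
Target posterior odds = 0.99/0.01 = 99.
Need (1/149) × 11.625ⁿ ≥ 99, i.e. 11.625ⁿ ≥ 14751.
11.625³ = 804357/512 falls short of 14751 but 11.625⁴ = 74805201/4096 reaches it, so n = 4.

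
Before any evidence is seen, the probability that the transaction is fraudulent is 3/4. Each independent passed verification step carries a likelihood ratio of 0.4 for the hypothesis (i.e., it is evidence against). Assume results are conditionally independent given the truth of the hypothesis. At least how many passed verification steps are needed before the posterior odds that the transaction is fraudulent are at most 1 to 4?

Prior odds: 0.75 ÷ 0.25 = 3.
Likelihood ratio per passed verification step = 0.4.
Target odds = 0.25.
Require 0.4ⁿ ≤ 0.25 ÷ 3 = 1/12.
0.4² = 0.16 is still above 1/12 but 0.4³ = 0.064 is at or below it, so n = 3.

3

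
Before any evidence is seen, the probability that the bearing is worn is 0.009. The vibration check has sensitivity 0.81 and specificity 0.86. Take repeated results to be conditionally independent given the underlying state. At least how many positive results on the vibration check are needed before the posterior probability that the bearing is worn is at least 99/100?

Prior odds = 0.009/0.991 = 9/991.
False-positive rate = 1 − 0.86 = 0.14; likelihood ratio of a positive = 0.81/0.14 = 81/14.
Target posterior odds = 0.99/0.01 = 99.
Require (81/14)ⁿ ≥ 99 ÷ (9/991) = 10901.
(81/14)⁵ ≈6483.13 falls short of 10901 but (81/14)⁶ ≈37509.6 reaches it, so n = 6.

6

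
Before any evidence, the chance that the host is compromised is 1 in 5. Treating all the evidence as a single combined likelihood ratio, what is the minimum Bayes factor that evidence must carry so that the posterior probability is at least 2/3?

8

Prior odds = 0.2/0.8 = 0.25.
Target odds = (2/3)/(1/3) = 2.
Required Bayes factor = 2 ÷ 0.25 = 8.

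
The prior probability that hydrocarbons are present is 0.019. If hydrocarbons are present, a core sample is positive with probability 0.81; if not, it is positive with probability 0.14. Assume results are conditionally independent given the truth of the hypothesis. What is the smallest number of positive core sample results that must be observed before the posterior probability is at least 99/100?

5

Prior odds = 0.019/0.981 = 19/981.
Likelihood ratio of a positive = 0.81/0.14 = 81/14.
Target odds: 0.99 ÷ 0.01 = 99.
Need (19/981) × (81/14)ⁿ ≥ 99, i.e. (81/14)ⁿ ≥ 97119/19.
(81/14)⁴ = 43046721/38416 falls short of 97119/19 but (81/14)⁵ ≈6483.13 reaches it, so n = 5.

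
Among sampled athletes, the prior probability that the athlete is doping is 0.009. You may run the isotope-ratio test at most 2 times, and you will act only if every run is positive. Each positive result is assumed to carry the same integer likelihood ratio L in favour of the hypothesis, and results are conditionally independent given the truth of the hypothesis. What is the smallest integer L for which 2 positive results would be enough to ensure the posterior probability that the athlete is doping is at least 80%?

Prior odds = 0.009/0.991 = 9/991.
Target odds = 0.8/0.2 = 4.
Need L² ≥ 4 ÷ (9/991) = 3964/9.
20² = 400 < 3964/9 ≤ 441 = 21², so L = 21.

21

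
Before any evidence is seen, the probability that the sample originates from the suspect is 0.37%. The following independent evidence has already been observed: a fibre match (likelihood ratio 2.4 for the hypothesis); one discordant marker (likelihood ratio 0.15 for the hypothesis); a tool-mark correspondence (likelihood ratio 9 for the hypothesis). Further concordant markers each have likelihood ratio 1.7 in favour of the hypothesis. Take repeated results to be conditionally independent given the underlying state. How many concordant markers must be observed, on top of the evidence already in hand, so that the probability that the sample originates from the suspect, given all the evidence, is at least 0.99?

Prior odds = 0.0037/0.9963 = 37/9963.
Combined Bayes factor of the evidence already in hand = 2.4 × 0.15 × 9 = 3.24.
Odds after that evidence = (37/9963) × 3.24 = 37/3075.
Target odds = 0.99/0.01 = 99.
Need 1.7ⁿ ≥ 99 ÷ (37/3075) = 304425/37.
1.7¹⁶ ≈4866.12 falls short of 304425/37 but 1.7¹⁷ ≈8272.4 reaches it, so n = 17.

17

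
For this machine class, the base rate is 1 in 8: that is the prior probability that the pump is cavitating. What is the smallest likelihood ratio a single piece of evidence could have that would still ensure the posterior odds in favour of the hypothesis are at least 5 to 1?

Prior odds = 0.125/0.875 = 1/7.
Target odds = 5.
Required Bayes factor = 5 ÷ (1/7) = 35.

35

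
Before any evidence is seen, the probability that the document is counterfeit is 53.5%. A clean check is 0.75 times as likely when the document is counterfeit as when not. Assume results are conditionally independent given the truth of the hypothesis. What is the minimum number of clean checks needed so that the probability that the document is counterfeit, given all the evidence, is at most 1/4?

5

Prior odds: 0.535 ÷ 0.465 = 107/93.
Likelihood ratio per clean check = 0.75.
Target posterior odds = 0.25/0.75 = 1/3.
Need (107/93) × 0.75ⁿ ≤ 1/3, i.e. 0.75ⁿ ≤ 31/107.
0.75⁴ = 0.31640625 is still above 31/107 but 0.75⁵ = 243/1024 is at or below it, so n = 5.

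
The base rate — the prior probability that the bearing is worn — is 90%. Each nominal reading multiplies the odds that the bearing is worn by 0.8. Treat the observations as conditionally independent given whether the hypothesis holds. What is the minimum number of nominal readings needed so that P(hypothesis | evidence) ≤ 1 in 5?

Prior odds = 0.9/0.1 = 9.
Likelihood ratio per nominal reading = 0.8.
Target odds: 0.2 ÷ 0.8 = 0.25.
Need 9 × 0.8ⁿ ≤ 0.25, i.e. 0.8ⁿ ≤ 1/36.
0.8¹⁶ ≈0.0281475 is still above 1/36 but 0.8¹⁷ ≈0.022518 is at or below it, so n = 17.

17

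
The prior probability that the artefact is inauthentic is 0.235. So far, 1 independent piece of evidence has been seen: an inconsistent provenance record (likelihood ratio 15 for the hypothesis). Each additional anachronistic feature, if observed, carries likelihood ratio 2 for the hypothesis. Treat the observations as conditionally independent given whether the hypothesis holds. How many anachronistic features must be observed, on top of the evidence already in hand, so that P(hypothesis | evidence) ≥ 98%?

4

Prior odds = 0.235/0.765 = 47/153.
Bayes factor of the evidence already in hand = 15.
Odds after that evidence = (47/153) × 15 = 235/51.
Target odds = 0.98/0.02 = 49.
Need 2ⁿ ≥ 49 ÷ (235/51) = 2499/235.
2³ = 8 falls short of 2499/235 but 2⁴ = 16 reaches it, so n = 4.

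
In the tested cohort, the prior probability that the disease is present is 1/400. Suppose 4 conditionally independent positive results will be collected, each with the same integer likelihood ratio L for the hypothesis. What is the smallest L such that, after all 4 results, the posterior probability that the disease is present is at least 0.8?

7

Prior odds = 0.0025/0.9975 = 1/399.
Target odds = 0.8/0.2 = 4.
Need L⁴ ≥ 4 ÷ (1/399) = 1596.
6⁴ = 1296 < 1596 ≤ 2401 = 7⁴, so L = 7.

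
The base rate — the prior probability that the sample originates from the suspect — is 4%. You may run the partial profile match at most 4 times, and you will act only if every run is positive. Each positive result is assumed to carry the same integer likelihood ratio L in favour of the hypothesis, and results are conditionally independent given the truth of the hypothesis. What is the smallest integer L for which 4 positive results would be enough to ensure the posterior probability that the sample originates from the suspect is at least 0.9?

Prior odds = 0.04/0.96 = 1/24.
Target odds = 0.9/0.1 = 9.
Need L⁴ ≥ 9 ÷ (1/24) = 216.
3⁴ = 81 < 216 ≤ 256 = 4⁴, so L = 4.

4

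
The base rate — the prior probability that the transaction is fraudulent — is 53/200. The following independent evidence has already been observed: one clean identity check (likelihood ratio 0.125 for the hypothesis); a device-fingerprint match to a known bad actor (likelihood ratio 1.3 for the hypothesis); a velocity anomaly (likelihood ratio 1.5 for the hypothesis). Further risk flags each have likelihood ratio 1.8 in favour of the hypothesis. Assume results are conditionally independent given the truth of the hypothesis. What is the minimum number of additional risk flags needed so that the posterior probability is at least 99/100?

12

Prior odds = 0.265/0.735 = 53/147.
Combined Bayes factor of the evidence already in hand = 0.125 × 1.3 × 1.5 = 0.24375.
Odds after that evidence = (53/147) × 0.24375 = 689/7840.
Target odds = 0.99/0.01 = 99.
Need 1.8ⁿ ≥ 99 ÷ (689/7840) = 776160/689.
1.8¹¹ ≈642.684 falls short of 776160/689 but 1.8¹² ≈1156.83 reaches it, so n = 12.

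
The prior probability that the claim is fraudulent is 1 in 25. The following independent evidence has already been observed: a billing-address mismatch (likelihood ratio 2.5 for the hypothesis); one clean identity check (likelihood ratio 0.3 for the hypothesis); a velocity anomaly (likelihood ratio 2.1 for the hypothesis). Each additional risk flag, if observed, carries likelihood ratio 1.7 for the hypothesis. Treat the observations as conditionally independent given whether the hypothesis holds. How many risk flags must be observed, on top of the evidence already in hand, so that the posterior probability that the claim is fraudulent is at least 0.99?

14

Prior odds = 0.04/0.96 = 1/24.
Combined Bayes factor of the evidence already in hand = 2.5 × 0.3 × 2.1 = 1.575.
Odds after that evidence = (1/24) × 1.575 = 0.065625.
Target odds = 0.99/0.01 = 99.
Need 1.7ⁿ ≥ 99 ÷ 0.065625 = 10560/7.
1.7¹³ ≈990.458 falls short of 10560/7 but 1.7¹⁴ ≈1683.78 reaches it, so n = 14.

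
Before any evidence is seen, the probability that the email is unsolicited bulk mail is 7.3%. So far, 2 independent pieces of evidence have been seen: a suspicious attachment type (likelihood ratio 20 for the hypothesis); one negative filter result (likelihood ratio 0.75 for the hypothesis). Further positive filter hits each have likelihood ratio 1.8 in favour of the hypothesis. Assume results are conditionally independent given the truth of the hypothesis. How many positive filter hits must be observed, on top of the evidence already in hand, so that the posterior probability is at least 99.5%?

Prior odds = 0.073/0.927 = 73/927.
Combined Bayes factor of the evidence already in hand = 20 × 0.75 = 15.
Odds after that evidence = (73/927) × 15 = 365/309.
Target odds = 0.995/0.005 = 199.
Need 1.8ⁿ ≥ 199 ÷ (365/309) = 61491/365.
1.8⁸ = 43046721/390625 falls short of 61491/365 but 1.8⁹ = 387420489/1953125 reaches it, so n = 9.

9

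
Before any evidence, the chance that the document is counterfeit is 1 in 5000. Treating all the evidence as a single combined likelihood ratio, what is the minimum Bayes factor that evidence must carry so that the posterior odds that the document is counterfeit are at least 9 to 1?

44991

Prior odds = 0.0002/0.9998 = 1/4999.
Target odds = 9.
Required Bayes factor = 9 ÷ (1/4999) = 44991.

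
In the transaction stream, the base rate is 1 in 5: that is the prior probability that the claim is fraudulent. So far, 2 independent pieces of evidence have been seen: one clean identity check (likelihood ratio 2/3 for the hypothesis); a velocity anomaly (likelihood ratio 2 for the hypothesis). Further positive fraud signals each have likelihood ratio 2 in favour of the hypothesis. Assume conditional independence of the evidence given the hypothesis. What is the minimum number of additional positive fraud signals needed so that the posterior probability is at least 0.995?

10

Prior odds = 0.2/0.8 = 0.25.
Combined Bayes factor of the evidence already in hand = (2/3) × 2 = 4/3.
Odds after that evidence = 0.25 × 4/3 = 1/3.
Target odds = 0.995/0.005 = 199.
Need 2ⁿ ≥ 199 ÷ (1/3) = 597.
2⁹ = 512 falls short of 597 but 2¹⁰ = 1024 reaches it, so n = 10.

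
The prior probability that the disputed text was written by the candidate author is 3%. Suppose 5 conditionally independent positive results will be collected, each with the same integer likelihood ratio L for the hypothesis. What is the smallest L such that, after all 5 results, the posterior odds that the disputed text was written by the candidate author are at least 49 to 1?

5

Prior odds = 0.03/0.97 = 3/97.
Target odds = 49.
Need L⁵ ≥ 49 ÷ (3/97) = 4753/3.
4⁵ = 1024 < 4753/3 ≤ 3125 = 5⁵, so L = 5.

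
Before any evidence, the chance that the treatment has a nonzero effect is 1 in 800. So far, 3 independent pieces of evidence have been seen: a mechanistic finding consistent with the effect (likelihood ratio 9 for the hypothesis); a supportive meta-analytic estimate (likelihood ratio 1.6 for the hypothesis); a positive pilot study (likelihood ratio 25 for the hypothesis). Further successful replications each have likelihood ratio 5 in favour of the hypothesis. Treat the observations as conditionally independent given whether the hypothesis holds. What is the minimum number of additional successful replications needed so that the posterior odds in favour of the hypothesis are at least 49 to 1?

Prior odds = 0.00125/0.99875 = 1/799.
Combined Bayes factor of the evidence already in hand = 9 × 1.6 × 25 = 360.
Odds after that evidence = (1/799) × 360 = 360/799.
Target odds = 49.
Need 5ⁿ ≥ 49 ÷ (360/799) = 39151/360.
5² = 25 falls short of 39151/360 but 5³ = 125 reaches it, so n = 3.

3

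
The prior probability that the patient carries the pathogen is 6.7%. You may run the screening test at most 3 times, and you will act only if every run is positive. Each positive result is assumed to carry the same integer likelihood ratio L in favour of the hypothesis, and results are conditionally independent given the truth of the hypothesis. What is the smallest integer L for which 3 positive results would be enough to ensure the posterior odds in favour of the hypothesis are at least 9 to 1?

6

Prior odds = 0.067/0.933 = 67/933.
Target odds = 9.
Need L³ ≥ 9 ÷ (67/933) = 8397/67.
5³ = 125 < 8397/67 ≤ 216 = 6³, so L = 6.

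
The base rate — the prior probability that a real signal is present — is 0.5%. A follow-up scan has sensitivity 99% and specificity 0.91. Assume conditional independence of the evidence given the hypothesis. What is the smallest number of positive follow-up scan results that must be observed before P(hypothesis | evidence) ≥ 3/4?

Prior odds: 0.005 ÷ 0.995 = 1/199.
False-positive rate = 1 − 0.91 = 0.09; likelihood ratio of a positive = 0.99/0.09 = 11.
Target posterior odds = 0.75/0.25 = 3.
Need (1/199) × 11ⁿ ≥ 3, i.e. 11ⁿ ≥ 597.
11² = 121 falls short of 597 but 11³ = 1331 reaches it, so n = 3.

3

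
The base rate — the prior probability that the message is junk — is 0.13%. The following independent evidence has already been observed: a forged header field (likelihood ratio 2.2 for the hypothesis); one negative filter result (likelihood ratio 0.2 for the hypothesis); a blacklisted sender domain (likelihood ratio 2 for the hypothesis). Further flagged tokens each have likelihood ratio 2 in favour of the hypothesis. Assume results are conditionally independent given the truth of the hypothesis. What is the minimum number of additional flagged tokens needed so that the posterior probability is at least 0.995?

Prior odds = 0.0013/0.9987 = 13/9987.
Combined Bayes factor of the evidence already in hand = 2.2 × 0.2 × 2 = 0.88.
Odds after that evidence = (13/9987) × 0.88 = 286/249675.
Target odds = 0.995/0.005 = 199.
Need 2ⁿ ≥ 199 ÷ (286/249675) = 49685325/286.
2¹⁷ = 131072 falls short of 49685325/286 but 2¹⁸ = 262144 reaches it, so n = 18.

18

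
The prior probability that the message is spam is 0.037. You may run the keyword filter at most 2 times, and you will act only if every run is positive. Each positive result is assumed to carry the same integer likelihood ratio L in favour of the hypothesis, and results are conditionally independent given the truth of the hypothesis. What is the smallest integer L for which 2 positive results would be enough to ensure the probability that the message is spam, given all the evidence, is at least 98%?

Prior odds = 0.037/0.963 = 37/963.
Target odds = 0.98/0.02 = 49.
Need L² ≥ 49 ÷ (37/963) = 47187/37.
35² = 1225 < 47187/37 ≤ 1296 = 36², so L = 36.

36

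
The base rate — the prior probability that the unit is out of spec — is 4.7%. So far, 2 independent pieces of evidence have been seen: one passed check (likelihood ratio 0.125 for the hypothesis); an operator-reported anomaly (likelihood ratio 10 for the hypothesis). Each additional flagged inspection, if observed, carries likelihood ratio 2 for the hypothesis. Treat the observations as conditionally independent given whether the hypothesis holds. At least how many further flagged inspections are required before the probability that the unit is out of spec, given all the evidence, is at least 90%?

8

Prior odds = 0.047/0.953 = 47/953.
Combined Bayes factor of the evidence already in hand = 0.125 × 10 = 1.25.
Odds after that evidence = (47/953) × 1.25 = 235/3812.
Target odds = 0.9/0.1 = 9.
Need 2ⁿ ≥ 9 ÷ (235/3812) = 34308/235.
2⁷ = 128 falls short of 34308/235 but 2⁸ = 256 reaches it, so n = 8.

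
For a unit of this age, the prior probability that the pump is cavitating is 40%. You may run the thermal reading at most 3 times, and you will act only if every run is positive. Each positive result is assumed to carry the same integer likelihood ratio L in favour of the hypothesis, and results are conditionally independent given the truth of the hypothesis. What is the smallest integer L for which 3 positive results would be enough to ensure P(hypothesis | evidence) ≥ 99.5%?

7

Prior odds = 0.4/0.6 = 2/3.
Target odds = 0.995/0.005 = 199.
Need L³ ≥ 199 ÷ (2/3) = 298.5.
6³ = 216 < 298.5 ≤ 343 = 7³, so L = 7.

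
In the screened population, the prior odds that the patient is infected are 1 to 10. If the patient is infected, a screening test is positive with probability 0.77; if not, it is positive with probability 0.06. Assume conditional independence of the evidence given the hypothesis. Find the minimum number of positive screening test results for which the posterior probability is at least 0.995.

3

Prior odds = 0.1.
Likelihood ratio of a positive = 0.77/0.06 = 77/6.
Target posterior odds = 0.995/0.005 = 199.
Require (77/6)ⁿ ≥ 199 ÷ 0.1 = 1990.
(77/6)² = 5929/36 falls short of 1990 but (77/6)³ = 456533/216 reaches it, so n = 3.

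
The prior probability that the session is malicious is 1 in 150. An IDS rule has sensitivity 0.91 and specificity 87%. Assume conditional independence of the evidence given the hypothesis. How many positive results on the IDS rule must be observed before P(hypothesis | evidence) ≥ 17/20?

Prior odds: (1/150) ÷ (149/150) = 1/149.
False-positive rate = 1 − 0.87 = 0.13; likelihood ratio of a positive = 0.91/0.13 = 7.
Target odds: 0.85 ÷ 0.15 = 17/3.
Need (1/149) × 7ⁿ ≥ 17/3, i.e. 7ⁿ ≥ 2533/3.
7³ = 343 falls short of 2533/3 but 7⁴ = 2401 reaches it, so n = 4.

4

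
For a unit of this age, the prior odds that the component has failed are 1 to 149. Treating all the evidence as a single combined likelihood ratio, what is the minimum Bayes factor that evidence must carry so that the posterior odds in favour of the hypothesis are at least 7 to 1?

1043

Prior odds = 1/149.
Target odds = 7.
Required Bayes factor = 7 ÷ (1/149) = 1043.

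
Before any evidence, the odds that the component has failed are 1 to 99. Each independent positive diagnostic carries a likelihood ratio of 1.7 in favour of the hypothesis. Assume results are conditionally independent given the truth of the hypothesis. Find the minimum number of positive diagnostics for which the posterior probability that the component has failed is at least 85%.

Prior odds = 1/99.
Likelihood ratio per positive diagnostic = 1.7.
Target posterior odds = 0.85/0.15 = 17/3.
Require 1.7ⁿ ≥ 17/3 ÷ (1/99) = 561.
1.7¹¹ ≈342.719 falls short of 561 but 1.7¹² ≈582.622 reaches it, so n = 12.

12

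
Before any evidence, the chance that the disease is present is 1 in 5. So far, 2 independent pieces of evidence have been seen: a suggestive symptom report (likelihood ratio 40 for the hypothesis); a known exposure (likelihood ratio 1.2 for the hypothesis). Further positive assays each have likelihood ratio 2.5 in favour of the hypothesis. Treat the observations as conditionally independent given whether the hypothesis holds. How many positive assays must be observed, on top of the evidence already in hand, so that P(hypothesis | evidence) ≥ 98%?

Prior odds = 0.2/0.8 = 0.25.
Combined Bayes factor of the evidence already in hand = 40 × 1.2 = 48.
Odds after that evidence = 0.25 × 48 = 12.
Target odds = 0.98/0.02 = 49.
Need 2.5ⁿ ≥ 49 ÷ 12 = 49/12.
2.5¹ = 2.5 falls short of 49/12 but 2.5² = 6.25 reaches it, so n = 2.

2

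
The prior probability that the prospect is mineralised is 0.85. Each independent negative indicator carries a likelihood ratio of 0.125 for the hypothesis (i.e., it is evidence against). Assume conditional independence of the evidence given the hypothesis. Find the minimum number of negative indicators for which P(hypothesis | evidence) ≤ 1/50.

3

Prior odds = 0.85/0.15 = 17/3.
Likelihood ratio per negative indicator = 0.125.
Target odds: 0.02 ÷ 0.98 = 1/49.
Require 0.125ⁿ ≤ 1/49 ÷ (17/3) = 3/833.
0.125² = 0.015625 is still above 3/833 but 0.125³ = 0.001953125 is at or below it, so n = 3.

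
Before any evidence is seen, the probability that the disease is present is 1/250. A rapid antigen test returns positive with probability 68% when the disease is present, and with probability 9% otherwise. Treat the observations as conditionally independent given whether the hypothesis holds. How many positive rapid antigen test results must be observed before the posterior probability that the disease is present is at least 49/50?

Prior odds: 0.004 ÷ 0.996 = 1/249.
Likelihood ratio of a positive result = 0.68/0.09 = 68/9.
Target posterior odds = 0.98/0.02 = 49.
Require (68/9)ⁿ ≥ 49 ÷ (1/249) = 12201.
(68/9)⁴ = 21381376/6561 falls short of 12201 but (68/9)⁵ ≈24622.5 reaches it, so n = 5.

5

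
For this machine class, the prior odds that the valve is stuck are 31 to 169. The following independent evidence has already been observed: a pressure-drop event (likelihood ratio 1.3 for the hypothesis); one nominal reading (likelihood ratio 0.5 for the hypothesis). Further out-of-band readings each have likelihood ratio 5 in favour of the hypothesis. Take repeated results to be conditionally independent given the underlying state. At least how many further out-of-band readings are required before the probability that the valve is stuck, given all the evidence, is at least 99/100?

Prior odds = 31/169.
Combined Bayes factor of the evidence already in hand = 1.3 × 0.5 = 0.65.
Odds after that evidence = (31/169) × 0.65 = 31/260.
Target odds = 0.99/0.01 = 99.
Need 5ⁿ ≥ 99 ÷ (31/260) = 25740/31.
5⁴ = 625 falls short of 25740/31 but 5⁵ = 3125 reaches it, so n = 5.

5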